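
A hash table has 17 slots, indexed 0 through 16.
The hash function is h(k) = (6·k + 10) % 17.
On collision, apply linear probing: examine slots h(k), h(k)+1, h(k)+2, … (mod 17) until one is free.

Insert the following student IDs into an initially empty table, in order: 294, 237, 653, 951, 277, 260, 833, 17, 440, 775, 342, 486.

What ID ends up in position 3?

486

294: h=6 -> slot 6
237: h=4 -> slot 4
653: h=1 -> slot 1
951: h=4, probe 4,5 -> slot 5
277: h=6, probe 6,7 -> slot 7
260: h=6, probe 6,7,8 -> slot 8
833: h=10 -> slot 10
17: h=10, probe 10,11 -> slot 11
440: h=15 -> slot 15
775: h=2 -> slot 2
342: h=5, probe 5,6,7,8,9 -> slot 9
486: h=2, probe 2,3 -> slot 3
Table: [-, 653, 775, 486, 237, 951, 294, 277, 260, 342, 833, 17, -, -, -, 440, -]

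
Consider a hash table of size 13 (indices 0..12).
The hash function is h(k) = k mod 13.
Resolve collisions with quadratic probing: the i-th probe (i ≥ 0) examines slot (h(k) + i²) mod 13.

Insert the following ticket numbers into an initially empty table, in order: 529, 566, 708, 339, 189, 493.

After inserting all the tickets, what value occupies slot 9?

529 hashes to 9; slot 9 is free → place at 9.
566 hashes to 7; slot 7 is free → place at 7.
708 hashes to 6; slot 6 is free → place at 6.
339 hashes to 1; slot 1 is free → place at 1.
189 hashes to 7; 7 taken → place at 8.
493 hashes to 12; slot 12 is free → place at 12.
Table: [., 339, ., ., ., ., 708, 566, 189, 529, ., ., 493]

529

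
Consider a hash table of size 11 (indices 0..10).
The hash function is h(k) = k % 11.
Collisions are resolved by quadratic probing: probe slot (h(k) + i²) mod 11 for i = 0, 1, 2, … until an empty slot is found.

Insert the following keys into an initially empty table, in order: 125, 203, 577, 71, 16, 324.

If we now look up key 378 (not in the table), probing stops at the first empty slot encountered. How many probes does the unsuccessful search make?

125: h=4 -> slot 4
203: h=5 -> slot 5
577: h=5, probe 5,6 -> slot 6
71: h=5, probe 5,6,9 -> slot 9
16: h=5, probe 5,6,9,3 -> slot 3
324: h=5, probe 5,6,9,3,10 -> slot 10
Table: [—, —, —, 16, 125, 203, 577, —, —, 71, 324]
Lookup 378: h=4, probe 4,5,8 → slot 8 empty, not found.

3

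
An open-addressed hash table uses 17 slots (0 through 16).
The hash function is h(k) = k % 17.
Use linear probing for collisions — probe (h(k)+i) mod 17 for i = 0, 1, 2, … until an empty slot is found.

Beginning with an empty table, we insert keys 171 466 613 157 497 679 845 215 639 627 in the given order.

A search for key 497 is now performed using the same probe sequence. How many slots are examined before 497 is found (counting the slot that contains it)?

171: h=1 → slot 1
466: h=7 → slot 7
613: h=1, probe 1,2 → slot 2
157: h=4 → slot 4
497: h=4, probe 4,5 → slot 5
679: h=16 → slot 16
845: h=12 → slot 12
215: h=11 → slot 11
639: h=10 → slot 10
627: h=15 → slot 15
Table: [∅, 171, 613, ∅, 157, 497, ∅, 466, ∅, ∅, 639, 215, 845, ∅, ∅, 627, 679]
Lookup 497: h=4, probe 4,5 → found at 5.

2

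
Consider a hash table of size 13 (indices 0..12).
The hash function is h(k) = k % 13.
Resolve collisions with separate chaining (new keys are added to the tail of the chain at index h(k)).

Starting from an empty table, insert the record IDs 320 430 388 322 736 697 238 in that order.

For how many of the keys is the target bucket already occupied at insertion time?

320 → bucket 8
430 → bucket 1
388 → bucket 11
322 → bucket 10
736 → bucket 8 (collision)
697 → bucket 8 (collision)
238 → bucket 4
Final buckets:
0: ∅
1: 430
2: ∅
3: ∅
4: 238
5: ∅
6: ∅
7: ∅
8: 320 -> 736 -> 697
9: ∅
10: 322
11: 388
12: ∅

2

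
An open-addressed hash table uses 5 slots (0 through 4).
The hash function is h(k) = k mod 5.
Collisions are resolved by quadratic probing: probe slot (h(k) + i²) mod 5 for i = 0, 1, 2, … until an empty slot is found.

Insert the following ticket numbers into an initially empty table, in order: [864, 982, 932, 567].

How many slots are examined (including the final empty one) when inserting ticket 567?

864: h=4 → slot 4
982: h=2 → slot 2
932: h=2, probe 2,3 → slot 3
567: h=2, probe 2,3,1 → slot 1
Table: [-, 567, 982, 932, 864]

3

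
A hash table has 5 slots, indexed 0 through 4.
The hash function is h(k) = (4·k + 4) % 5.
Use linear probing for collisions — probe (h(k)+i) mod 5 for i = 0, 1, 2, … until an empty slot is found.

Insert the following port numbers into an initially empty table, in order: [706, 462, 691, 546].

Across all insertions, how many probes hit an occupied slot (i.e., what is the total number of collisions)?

3

706 hashes to 3; slot 3 is free -> place at 3.
462 hashes to 2; slot 2 is free -> place at 2.
691 hashes to 3; 3 taken -> place at 4.
546 hashes to 3; 3,4 taken -> place at 0.
Table: [546, —, 462, 706, 691]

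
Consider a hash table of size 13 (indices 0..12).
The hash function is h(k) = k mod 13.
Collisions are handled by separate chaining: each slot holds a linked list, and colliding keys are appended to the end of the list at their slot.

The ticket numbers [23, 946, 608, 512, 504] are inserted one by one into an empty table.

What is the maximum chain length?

4

23 → bucket 10
946 → bucket 10 (collision)
608 → bucket 10 (collision)
512 → bucket 5
504 → bucket 10 (collision)
Final buckets:
0: -
1: -
2: -
3: -
4: -
5: 512
6: -
7: -
8: -
9: -
10: 23 -> 946 -> 608 -> 504
11: -
12: -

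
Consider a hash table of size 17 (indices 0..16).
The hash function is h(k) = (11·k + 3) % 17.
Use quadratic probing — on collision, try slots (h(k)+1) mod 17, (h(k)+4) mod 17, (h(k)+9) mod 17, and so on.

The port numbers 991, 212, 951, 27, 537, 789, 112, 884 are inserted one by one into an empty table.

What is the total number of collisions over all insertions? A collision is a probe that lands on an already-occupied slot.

Insert 991: h=7, slot 7 empty → index 7.
Insert 212: h=6, slot 6 empty → index 6.
Insert 951: h=9, slot 9 empty → index 9.
Insert 27: h=11, slot 11 empty → index 11.
Insert 537: h=11, slot 11 occupied → index 12.
Insert 789: h=12, slot 12 occupied → index 13.
Insert 112: h=11, slots 11,12 occupied → index 15.
Insert 884: h=3, slot 3 empty → index 3.
Table: [_, _, _, 884, _, _, 212, 991, _, 951, _, 27, 537, 789, _, 112, _]

4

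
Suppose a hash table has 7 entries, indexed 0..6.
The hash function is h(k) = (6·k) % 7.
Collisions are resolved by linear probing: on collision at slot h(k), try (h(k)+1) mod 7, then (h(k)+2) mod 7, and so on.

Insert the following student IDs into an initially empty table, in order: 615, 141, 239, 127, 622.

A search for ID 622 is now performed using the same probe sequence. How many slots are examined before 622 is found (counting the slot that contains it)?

615 hashes to 1; slot 1 is free -> place at 1.
141 hashes to 6; slot 6 is free -> place at 6.
239 hashes to 6; 6 taken -> place at 0.
127 hashes to 6; 6,0,1 taken -> place at 2.
622 hashes to 1; 1,2 taken -> place at 3.
Table: [239, 615, 127, 622, —, —, 141]
Lookup 622: h=1, probe 1,2,3 → found at 3.

3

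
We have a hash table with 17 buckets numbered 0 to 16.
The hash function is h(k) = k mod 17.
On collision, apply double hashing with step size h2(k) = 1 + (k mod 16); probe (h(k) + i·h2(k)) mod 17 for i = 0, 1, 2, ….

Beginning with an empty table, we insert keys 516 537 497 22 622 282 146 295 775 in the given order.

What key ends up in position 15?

516: h=6 => slot 6
537: h=10 => slot 10
497: h=4 => slot 4
22: h=5 => slot 5
622: h=10, h2=15, probe 10,8 => slot 8
282: h=10, h2=11, probe 10,4,15 => slot 15
146: h=10, h2=3, probe 10,13 => slot 13
295: h=6, h2=8, probe 6,14 => slot 14
775: h=10, h2=8, probe 10,1 => slot 1
Table: [∅, 775, ∅, ∅, 497, 22, 516, ∅, 622, ∅, 537, ∅, ∅, 146, 295, 282, ∅]

282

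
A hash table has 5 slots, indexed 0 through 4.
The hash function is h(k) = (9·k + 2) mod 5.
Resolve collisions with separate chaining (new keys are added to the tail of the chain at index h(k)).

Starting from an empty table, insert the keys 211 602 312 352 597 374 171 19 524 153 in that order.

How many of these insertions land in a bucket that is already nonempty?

Insert 211: h=1, bucket 1 empty -> new chain.
Insert 602: h=0, bucket 0 empty -> new chain.
Insert 312: h=0, bucket 0 nonempty -> append to chain.
Insert 352: h=0, bucket 0 nonempty -> append to chain.
Insert 597: h=0, bucket 0 nonempty -> append to chain.
Insert 374: h=3, bucket 3 empty -> new chain.
Insert 171: h=1, bucket 1 nonempty -> append to chain.
Insert 19: h=3, bucket 3 nonempty -> append to chain.
Insert 524: h=3, bucket 3 nonempty -> append to chain.
Insert 153: h=4, bucket 4 empty -> new chain.
Final buckets:
0: 602 -> 312 -> 352 -> 597
1: 211 -> 171
2: .
3: 374 -> 19 -> 524
4: 153

6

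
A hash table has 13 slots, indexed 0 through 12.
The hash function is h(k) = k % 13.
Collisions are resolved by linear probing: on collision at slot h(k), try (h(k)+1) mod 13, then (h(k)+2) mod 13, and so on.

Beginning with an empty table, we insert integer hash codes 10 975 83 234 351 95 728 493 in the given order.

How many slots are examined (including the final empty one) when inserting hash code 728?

10: h=10 -> slot 10
975: h=0 -> slot 0
83: h=5 -> slot 5
234: h=0, probe 0,1 -> slot 1
351: h=0, probe 0,1,2 -> slot 2
95: h=4 -> slot 4
728: h=0, probe 0,1,2,3 -> slot 3
493: h=12 -> slot 12
Table: [975, 234, 351, 728, 95, 83, ., ., ., ., 10, ., 493]

4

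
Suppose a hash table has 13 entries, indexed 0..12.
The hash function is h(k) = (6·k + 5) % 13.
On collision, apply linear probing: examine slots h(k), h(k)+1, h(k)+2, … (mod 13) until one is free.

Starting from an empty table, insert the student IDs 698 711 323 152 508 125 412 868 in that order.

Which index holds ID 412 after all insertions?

10

698: h=7 → slot 7
711: h=7, probe 7,8 → slot 8
323: h=6 → slot 6
152: h=7, probe 7,8,9 → slot 9
508: h=11 → slot 11
125: h=1 → slot 1
412: h=7, probe 7,8,9,10 → slot 10
868: h=0 → slot 0
Table: [868, 125, ∅, ∅, ∅, ∅, 323, 698, 711, 152, 412, 508, ∅]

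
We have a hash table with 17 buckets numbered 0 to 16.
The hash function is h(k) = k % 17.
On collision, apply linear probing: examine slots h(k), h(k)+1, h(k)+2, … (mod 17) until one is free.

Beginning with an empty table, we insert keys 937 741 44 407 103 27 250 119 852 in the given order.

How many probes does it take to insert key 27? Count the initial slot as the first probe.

3

937 hashes to 2; slot 2 is free → place at 2.
741 hashes to 10; slot 10 is free → place at 10.
44 hashes to 10; 10 taken → place at 11.
407 hashes to 16; slot 16 is free → place at 16.
103 hashes to 1; slot 1 is free → place at 1.
27 hashes to 10; 10,11 taken → place at 12.
250 hashes to 12; 12 taken → place at 13.
119 hashes to 0; slot 0 is free → place at 0.
852 hashes to 2; 2 taken → place at 3.
Table: [119, 103, 937, 852, ∅, ∅, ∅, ∅, ∅, ∅, 741, 44, 27, 250, ∅, ∅, 407]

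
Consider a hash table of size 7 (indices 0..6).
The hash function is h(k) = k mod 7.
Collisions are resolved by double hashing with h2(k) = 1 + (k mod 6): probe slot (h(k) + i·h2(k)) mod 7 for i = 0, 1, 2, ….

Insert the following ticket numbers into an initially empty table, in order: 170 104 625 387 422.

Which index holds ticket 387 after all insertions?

3

170: h=2 -> slot 2
104: h=6 -> slot 6
625: h=2, h2=2, probe 2,4 -> slot 4
387: h=2, h2=4, probe 2,6,3 -> slot 3
422: h=2, h2=3, probe 2,5 -> slot 5
Table: [_, _, 170, 387, 625, 422, 104]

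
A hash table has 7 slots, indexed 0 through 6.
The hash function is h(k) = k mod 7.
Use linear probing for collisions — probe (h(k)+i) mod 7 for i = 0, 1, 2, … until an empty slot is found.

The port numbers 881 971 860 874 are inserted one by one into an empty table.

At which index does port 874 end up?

Insert 881: h=6, slot 6 empty -> index 6.
Insert 971: h=5, slot 5 empty -> index 5.
Insert 860: h=6, slot 6 occupied -> index 0.
Insert 874: h=6, slots 6,0 occupied -> index 1.
Table: [860, 874, ., ., ., 971, 881]

1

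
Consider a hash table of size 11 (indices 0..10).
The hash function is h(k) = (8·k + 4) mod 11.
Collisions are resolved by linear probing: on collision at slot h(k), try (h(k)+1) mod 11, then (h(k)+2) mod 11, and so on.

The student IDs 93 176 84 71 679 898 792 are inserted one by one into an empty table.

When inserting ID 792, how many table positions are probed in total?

93 hashes to 0; slot 0 is free -> place at 0.
176 hashes to 4; slot 4 is free -> place at 4.
84 hashes to 5; slot 5 is free -> place at 5.
71 hashes to 0; 0 taken -> place at 1.
679 hashes to 2; slot 2 is free -> place at 2.
898 hashes to 5; 5 taken -> place at 6.
792 hashes to 4; 4,5,6 taken -> place at 7.
Table: [93, 71, 679, -, 176, 84, 898, 792, -, -, -]

4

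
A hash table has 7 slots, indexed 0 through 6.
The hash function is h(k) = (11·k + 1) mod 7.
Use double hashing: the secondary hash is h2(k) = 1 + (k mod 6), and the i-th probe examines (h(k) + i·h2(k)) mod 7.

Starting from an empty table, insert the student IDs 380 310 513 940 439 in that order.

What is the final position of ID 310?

Insert 380: h=2, slot 2 empty → index 2.
Insert 310: h=2, h2=5, slot 2 occupied → index 0.
Insert 513: h=2, h2=4, slot 2 occupied → index 6.
Insert 940: h=2, h2=5, slots 2,0 occupied → index 5.
Insert 439: h=0, h2=2, slots 0,2 occupied → index 4.
Table: [310, _, 380, _, 439, 940, 513]

0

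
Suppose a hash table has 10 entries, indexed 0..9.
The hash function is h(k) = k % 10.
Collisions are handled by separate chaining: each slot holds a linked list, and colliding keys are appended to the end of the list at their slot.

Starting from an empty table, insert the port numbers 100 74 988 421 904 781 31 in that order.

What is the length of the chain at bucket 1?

Insert 100: h=0, bucket 0 empty → new chain.
Insert 74: h=4, bucket 4 empty → new chain.
Insert 988: h=8, bucket 8 empty → new chain.
Insert 421: h=1, bucket 1 empty → new chain.
Insert 904: h=4, bucket 4 nonempty → append to chain.
Insert 781: h=1, bucket 1 nonempty → append to chain.
Insert 31: h=1, bucket 1 nonempty → append to chain.
Final buckets:
0: 100
1: 421 -> 781 -> 31
2: .
3: .
4: 74 -> 904
5: .
6: .
7: .
8: 988
9: .

3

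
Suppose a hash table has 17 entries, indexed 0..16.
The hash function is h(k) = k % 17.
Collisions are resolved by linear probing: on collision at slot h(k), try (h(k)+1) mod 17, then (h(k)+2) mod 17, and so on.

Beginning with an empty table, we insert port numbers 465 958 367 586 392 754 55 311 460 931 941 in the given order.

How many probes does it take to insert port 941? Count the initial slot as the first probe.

465: h=6 => slot 6
958: h=6, probe 6,7 => slot 7
367: h=10 => slot 10
586: h=8 => slot 8
392: h=1 => slot 1
754: h=6, probe 6,7,8,9 => slot 9
55: h=4 => slot 4
311: h=5 => slot 5
460: h=1, probe 1,2 => slot 2
931: h=13 => slot 13
941: h=6, probe 6,7,8,9,10,11 => slot 11
Table: [∅, 392, 460, ∅, 55, 311, 465, 958, 586, 754, 367, 941, ∅, 931, ∅, ∅, ∅]

6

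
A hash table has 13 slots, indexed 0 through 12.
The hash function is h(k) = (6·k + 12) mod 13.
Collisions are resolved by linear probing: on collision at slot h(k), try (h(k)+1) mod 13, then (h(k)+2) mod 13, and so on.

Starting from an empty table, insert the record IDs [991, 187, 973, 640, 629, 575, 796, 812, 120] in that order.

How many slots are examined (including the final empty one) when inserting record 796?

5

991 hashes to 4; slot 4 is free -> place at 4.
187 hashes to 3; slot 3 is free -> place at 3.
973 hashes to 0; slot 0 is free -> place at 0.
640 hashes to 4; 4 taken -> place at 5.
629 hashes to 3; 3,4,5 taken -> place at 6.
575 hashes to 4; 4,5,6 taken -> place at 7.
796 hashes to 4; 4,5,6,7 taken -> place at 8.
812 hashes to 9; slot 9 is free -> place at 9.
120 hashes to 4; 4,5,6,7,8,9 taken -> place at 10.
Table: [973, ., ., 187, 991, 640, 629, 575, 796, 812, 120, ., .]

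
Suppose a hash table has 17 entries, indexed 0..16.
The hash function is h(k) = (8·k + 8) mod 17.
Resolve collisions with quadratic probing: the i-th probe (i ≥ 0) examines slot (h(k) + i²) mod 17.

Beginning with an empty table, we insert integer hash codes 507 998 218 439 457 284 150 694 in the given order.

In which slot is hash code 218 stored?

5

507: h=1 → slot 1
998: h=2 → slot 2
218: h=1, probe 1,2,5 → slot 5
439: h=1, probe 1,2,5,10 → slot 10
457: h=9 → slot 9
284: h=2, probe 2,3 → slot 3
150: h=1, probe 1,2,5,10,0 → slot 0
694: h=1, probe 1,2,5,10,0,9,3,16 → slot 16
Table: [150, 507, 998, 284, ∅, 218, ∅, ∅, ∅, 457, 439, ∅, ∅, ∅, ∅, ∅, 694]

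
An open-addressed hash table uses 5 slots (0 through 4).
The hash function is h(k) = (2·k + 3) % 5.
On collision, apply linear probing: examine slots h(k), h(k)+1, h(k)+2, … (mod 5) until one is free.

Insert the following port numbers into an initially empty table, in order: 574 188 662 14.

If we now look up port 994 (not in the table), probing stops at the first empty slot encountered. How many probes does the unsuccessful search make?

5

574 hashes to 1; slot 1 is free → place at 1.
188 hashes to 4; slot 4 is free → place at 4.
662 hashes to 2; slot 2 is free → place at 2.
14 hashes to 1; 1,2 taken → place at 3.
Table: [., 574, 662, 14, 188]
Lookup 994: h=1, probe 1,2,3,4,0 → slot 0 empty, not found.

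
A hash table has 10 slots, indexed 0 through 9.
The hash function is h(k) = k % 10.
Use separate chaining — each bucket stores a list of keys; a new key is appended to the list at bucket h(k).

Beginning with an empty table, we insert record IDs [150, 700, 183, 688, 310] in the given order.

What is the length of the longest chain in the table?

3

150 → bucket 0
700 → bucket 0 (collision)
183 → bucket 3
688 → bucket 8
310 → bucket 0 (collision)
Final buckets:
0: 150 -> 700 -> 310
1: ∅
2: ∅
3: 183
4: ∅
5: ∅
6: ∅
7: ∅
8: 688
9: ∅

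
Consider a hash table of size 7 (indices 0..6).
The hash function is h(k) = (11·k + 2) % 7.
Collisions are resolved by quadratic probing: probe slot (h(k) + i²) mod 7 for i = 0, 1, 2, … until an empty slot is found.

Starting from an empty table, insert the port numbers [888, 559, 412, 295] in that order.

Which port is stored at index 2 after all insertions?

888 hashes to 5; slot 5 is free -> place at 5.
559 hashes to 5; 5 taken -> place at 6.
412 hashes to 5; 5,6 taken -> place at 2.
295 hashes to 6; 6 taken -> place at 0.
Table: [295, _, 412, _, _, 888, 559]

412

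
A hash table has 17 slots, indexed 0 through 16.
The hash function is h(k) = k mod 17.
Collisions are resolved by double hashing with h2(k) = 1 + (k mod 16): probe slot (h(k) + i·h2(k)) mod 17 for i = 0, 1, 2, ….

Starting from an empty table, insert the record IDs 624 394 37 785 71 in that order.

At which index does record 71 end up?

11

Insert 624: h=12, slot 12 empty → index 12.
Insert 394: h=3, slot 3 empty → index 3.
Insert 37: h=3, h2=6, slot 3 occupied → index 9.
Insert 785: h=3, h2=2, slot 3 occupied → index 5.
Insert 71: h=3, h2=8, slot 3 occupied → index 11.
Table: [∅, ∅, ∅, 394, ∅, 785, ∅, ∅, ∅, 37, ∅, 71, 624, ∅, ∅, ∅, ∅]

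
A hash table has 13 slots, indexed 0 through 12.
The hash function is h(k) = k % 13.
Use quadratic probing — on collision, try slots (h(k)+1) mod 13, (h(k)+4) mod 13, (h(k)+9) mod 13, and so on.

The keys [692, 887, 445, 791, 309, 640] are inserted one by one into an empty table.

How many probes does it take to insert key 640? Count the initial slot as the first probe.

4

692 hashes to 3; slot 3 is free -> place at 3.
887 hashes to 3; 3 taken -> place at 4.
445 hashes to 3; 3,4 taken -> place at 7.
791 hashes to 11; slot 11 is free -> place at 11.
309 hashes to 10; slot 10 is free -> place at 10.
640 hashes to 3; 3,4,7 taken -> place at 12.
Table: [., ., ., 692, 887, ., ., 445, ., ., 309, 791, 640]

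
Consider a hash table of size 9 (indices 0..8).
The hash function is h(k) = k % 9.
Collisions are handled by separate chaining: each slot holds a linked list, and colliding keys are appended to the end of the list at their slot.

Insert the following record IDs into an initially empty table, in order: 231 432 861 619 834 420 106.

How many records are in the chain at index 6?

231 → bucket 6
432 → bucket 0
861 → bucket 6 (collision)
619 → bucket 7
834 → bucket 6 (collision)
420 → bucket 6 (collision)
106 → bucket 7 (collision)
Final buckets:
0: 432
1: -
2: -
3: -
4: -
5: -
6: 231 -> 861 -> 834 -> 420
7: 619 -> 106
8: -

4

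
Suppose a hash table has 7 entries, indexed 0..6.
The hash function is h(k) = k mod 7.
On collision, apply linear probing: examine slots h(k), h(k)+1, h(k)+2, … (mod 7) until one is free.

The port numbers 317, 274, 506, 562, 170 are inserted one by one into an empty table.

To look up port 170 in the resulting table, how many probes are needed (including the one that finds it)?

317: h=2 => slot 2
274: h=1 => slot 1
506: h=2, probe 2,3 => slot 3
562: h=2, probe 2,3,4 => slot 4
170: h=2, probe 2,3,4,5 => slot 5
Table: [_, 274, 317, 506, 562, 170, _]
Lookup 170: h=2, probe 2,3,4,5 → found at 5.

4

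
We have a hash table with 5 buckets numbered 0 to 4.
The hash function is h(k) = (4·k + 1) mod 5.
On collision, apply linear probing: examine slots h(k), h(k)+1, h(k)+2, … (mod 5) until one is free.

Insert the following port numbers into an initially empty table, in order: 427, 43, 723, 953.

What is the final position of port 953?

427: h=4 => slot 4
43: h=3 => slot 3
723: h=3, probe 3,4,0 => slot 0
953: h=3, probe 3,4,0,1 => slot 1
Table: [723, 953, -, 43, 427]

1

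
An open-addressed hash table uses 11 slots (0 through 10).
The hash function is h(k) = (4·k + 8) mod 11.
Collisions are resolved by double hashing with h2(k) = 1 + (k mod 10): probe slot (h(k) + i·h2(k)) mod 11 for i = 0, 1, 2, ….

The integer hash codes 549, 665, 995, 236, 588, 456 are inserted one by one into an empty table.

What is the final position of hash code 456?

549 hashes to 4; slot 4 is free → place at 4.
665 hashes to 6; slot 6 is free → place at 6.
995 hashes to 6, h2=6; 6 taken → place at 1.
236 hashes to 6, h2=7; 6 taken → place at 2.
588 hashes to 6, h2=9; 6,4,2 taken → place at 0.
456 hashes to 6, h2=7; 6,2 taken → place at 9.
Table: [588, 995, 236, ∅, 549, ∅, 665, ∅, ∅, 456, ∅]

9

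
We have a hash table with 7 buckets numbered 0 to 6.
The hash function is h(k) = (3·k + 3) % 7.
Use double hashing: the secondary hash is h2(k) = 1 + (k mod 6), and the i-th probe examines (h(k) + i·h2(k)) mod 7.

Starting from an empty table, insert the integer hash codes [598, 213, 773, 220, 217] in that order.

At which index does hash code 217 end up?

0

Insert 598: h=5, slot 5 empty → index 5.
Insert 213: h=5, h2=4, slot 5 occupied → index 2.
Insert 773: h=5, h2=6, slot 5 occupied → index 4.
Insert 220: h=5, h2=5, slot 5 occupied → index 3.
Insert 217: h=3, h2=2, slots 3,5 occupied → index 0.
Table: [217, ., 213, 220, 773, 598, .]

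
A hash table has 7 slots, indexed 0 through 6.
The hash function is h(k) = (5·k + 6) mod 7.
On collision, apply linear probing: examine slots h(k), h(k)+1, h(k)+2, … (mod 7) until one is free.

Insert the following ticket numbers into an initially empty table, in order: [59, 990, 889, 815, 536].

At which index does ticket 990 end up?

Insert 59: h=0, slot 0 empty → index 0.
Insert 990: h=0, slot 0 occupied → index 1.
Insert 889: h=6, slot 6 empty → index 6.
Insert 815: h=0, slots 0,1 occupied → index 2.
Insert 536: h=5, slot 5 empty → index 5.
Table: [59, 990, 815, ∅, ∅, 536, 889]

1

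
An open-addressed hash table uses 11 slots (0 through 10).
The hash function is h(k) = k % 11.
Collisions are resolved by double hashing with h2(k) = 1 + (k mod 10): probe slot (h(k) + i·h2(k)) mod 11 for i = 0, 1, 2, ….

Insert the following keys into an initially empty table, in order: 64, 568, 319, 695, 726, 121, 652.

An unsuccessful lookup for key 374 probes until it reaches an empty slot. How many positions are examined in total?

2

Insert 64: h=9, slot 9 empty => index 9.
Insert 568: h=7, slot 7 empty => index 7.
Insert 319: h=0, slot 0 empty => index 0.
Insert 695: h=2, slot 2 empty => index 2.
Insert 726: h=0, h2=7, slots 0,7 occupied => index 3.
Insert 121: h=0, h2=2, slots 0,2 occupied => index 4.
Insert 652: h=3, h2=3, slot 3 occupied => index 6.
Table: [319, _, 695, 726, 121, _, 652, 568, _, 64, _]
Lookup 374: h=0, h2=5, probe 0,5 → slot 5 empty, not found.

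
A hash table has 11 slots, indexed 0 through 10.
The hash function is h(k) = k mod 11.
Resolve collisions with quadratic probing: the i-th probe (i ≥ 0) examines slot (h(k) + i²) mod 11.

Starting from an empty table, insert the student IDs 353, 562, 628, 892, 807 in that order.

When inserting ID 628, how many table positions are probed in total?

3

353: h=1 -> slot 1
562: h=1, probe 1,2 -> slot 2
628: h=1, probe 1,2,5 -> slot 5
892: h=1, probe 1,2,5,10 -> slot 10
807: h=4 -> slot 4
Table: [—, 353, 562, —, 807, 628, —, —, —, —, 892]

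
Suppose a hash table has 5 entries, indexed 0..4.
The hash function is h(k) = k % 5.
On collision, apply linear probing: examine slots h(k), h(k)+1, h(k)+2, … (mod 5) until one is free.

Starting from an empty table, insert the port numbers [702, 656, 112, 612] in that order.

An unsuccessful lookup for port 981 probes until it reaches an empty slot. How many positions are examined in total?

702 hashes to 2; slot 2 is free → place at 2.
656 hashes to 1; slot 1 is free → place at 1.
112 hashes to 2; 2 taken → place at 3.
612 hashes to 2; 2,3 taken → place at 4.
Table: [—, 656, 702, 112, 612]
Lookup 981: h=1, probe 1,2,3,4,0 → slot 0 empty, not found.

5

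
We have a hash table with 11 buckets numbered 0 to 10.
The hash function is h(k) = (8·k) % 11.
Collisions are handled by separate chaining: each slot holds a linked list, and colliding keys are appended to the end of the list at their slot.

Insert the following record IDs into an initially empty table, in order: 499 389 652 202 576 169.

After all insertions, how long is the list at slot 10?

5

Insert 499: h=10, bucket 10 empty → new chain.
Insert 389: h=10, bucket 10 nonempty → append to chain.
Insert 652: h=2, bucket 2 empty → new chain.
Insert 202: h=10, bucket 10 nonempty → append to chain.
Insert 576: h=10, bucket 10 nonempty → append to chain.
Insert 169: h=10, bucket 10 nonempty → append to chain.
Final buckets:
0: .
1: .
2: 652
3: .
4: .
5: .
6: .
7: .
8: .
9: .
10: 499 -> 389 -> 202 -> 576 -> 169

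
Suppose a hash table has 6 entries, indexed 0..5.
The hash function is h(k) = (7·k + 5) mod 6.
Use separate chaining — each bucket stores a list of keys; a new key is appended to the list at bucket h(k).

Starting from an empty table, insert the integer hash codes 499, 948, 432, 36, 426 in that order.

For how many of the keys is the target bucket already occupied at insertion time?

499 -> bucket 0
948 -> bucket 5
432 -> bucket 5 (collision)
36 -> bucket 5 (collision)
426 -> bucket 5 (collision)
Final buckets:
0: 499
1: -
2: -
3: -
4: -
5: 948 -> 432 -> 36 -> 426

3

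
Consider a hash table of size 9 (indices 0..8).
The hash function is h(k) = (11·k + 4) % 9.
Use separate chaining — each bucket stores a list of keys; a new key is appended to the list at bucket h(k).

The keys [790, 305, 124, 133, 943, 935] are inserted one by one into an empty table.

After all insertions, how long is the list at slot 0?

790 -> bucket 0
305 -> bucket 2
124 -> bucket 0 (collision)
133 -> bucket 0 (collision)
943 -> bucket 0 (collision)
935 -> bucket 2 (collision)
Final buckets:
0: 790 -> 124 -> 133 -> 943
1: .
2: 305 -> 935
3: .
4: .
5: .
6: .
7: .
8: .

4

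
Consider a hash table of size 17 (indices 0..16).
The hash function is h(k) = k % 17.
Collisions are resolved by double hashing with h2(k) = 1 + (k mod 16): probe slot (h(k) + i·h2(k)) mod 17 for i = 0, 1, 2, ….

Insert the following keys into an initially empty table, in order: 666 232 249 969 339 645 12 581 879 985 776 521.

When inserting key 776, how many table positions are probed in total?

5

666 hashes to 3; slot 3 is free → place at 3.
232 hashes to 11; slot 11 is free → place at 11.
249 hashes to 11, h2=10; 11 taken → place at 4.
969 hashes to 0; slot 0 is free → place at 0.
339 hashes to 16; slot 16 is free → place at 16.
645 hashes to 16, h2=6; 16 taken → place at 5.
12 hashes to 12; slot 12 is free → place at 12.
581 hashes to 3, h2=6; 3 taken → place at 9.
879 hashes to 12, h2=16; 12,11 taken → place at 10.
985 hashes to 16, h2=10; 16,9 taken → place at 2.
776 hashes to 11, h2=9; 11,3,12,4 taken → place at 13.
521 hashes to 11, h2=10; 11,4 taken → place at 14.
Table: [969, _, 985, 666, 249, 645, _, _, _, 581, 879, 232, 12, 776, 521, _, 339]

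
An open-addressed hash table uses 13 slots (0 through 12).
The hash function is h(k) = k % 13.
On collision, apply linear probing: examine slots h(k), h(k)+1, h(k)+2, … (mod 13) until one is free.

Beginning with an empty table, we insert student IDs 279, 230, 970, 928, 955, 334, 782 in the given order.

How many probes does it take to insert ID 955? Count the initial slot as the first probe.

2

Insert 279: h=6, slot 6 empty -> index 6.
Insert 230: h=9, slot 9 empty -> index 9.
Insert 970: h=8, slot 8 empty -> index 8.
Insert 928: h=5, slot 5 empty -> index 5.
Insert 955: h=6, slot 6 occupied -> index 7.
Insert 334: h=9, slot 9 occupied -> index 10.
Insert 782: h=2, slot 2 empty -> index 2.
Table: [-, -, 782, -, -, 928, 279, 955, 970, 230, 334, -, -]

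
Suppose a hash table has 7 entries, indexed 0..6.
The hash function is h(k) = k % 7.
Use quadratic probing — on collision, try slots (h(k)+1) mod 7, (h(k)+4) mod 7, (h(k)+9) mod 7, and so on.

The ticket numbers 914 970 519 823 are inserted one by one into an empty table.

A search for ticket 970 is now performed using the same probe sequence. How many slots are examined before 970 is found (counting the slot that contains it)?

914: h=4 -> slot 4
970: h=4, probe 4,5 -> slot 5
519: h=1 -> slot 1
823: h=4, probe 4,5,1,6 -> slot 6
Table: [∅, 519, ∅, ∅, 914, 970, 823]
Lookup 970: h=4, probe 4,5 → found at 5.

2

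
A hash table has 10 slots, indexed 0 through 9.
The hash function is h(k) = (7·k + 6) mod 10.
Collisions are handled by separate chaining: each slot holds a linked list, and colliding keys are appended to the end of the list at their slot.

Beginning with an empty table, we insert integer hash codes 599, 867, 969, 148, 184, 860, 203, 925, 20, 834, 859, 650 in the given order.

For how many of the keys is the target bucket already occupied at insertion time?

599 → bucket 9
867 → bucket 5
969 → bucket 9 (collision)
148 → bucket 2
184 → bucket 4
860 → bucket 6
203 → bucket 7
925 → bucket 1
20 → bucket 6 (collision)
834 → bucket 4 (collision)
859 → bucket 9 (collision)
650 → bucket 6 (collision)
Final buckets:
0: _
1: 925
2: 148
3: _
4: 184 -> 834
5: 867
6: 860 -> 20 -> 650
7: 203
8: _
9: 599 -> 969 -> 859

5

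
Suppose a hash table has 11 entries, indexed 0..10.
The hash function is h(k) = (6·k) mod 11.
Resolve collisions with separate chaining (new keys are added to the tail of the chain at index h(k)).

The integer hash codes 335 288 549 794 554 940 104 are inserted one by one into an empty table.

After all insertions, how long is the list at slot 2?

1

335 → bucket 8
288 → bucket 1
549 → bucket 5
794 → bucket 1 (collision)
554 → bucket 2
940 → bucket 8 (collision)
104 → bucket 8 (collision)
Final buckets:
0: .
1: 288 -> 794
2: 554
3: .
4: .
5: 549
6: .
7: .
8: 335 -> 940 -> 104
9: .
10: .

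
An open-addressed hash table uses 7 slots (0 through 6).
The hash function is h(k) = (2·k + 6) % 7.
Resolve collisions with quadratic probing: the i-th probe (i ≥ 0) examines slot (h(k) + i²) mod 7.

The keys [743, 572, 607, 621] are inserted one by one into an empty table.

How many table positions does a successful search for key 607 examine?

743 hashes to 1; slot 1 is free → place at 1.
572 hashes to 2; slot 2 is free → place at 2.
607 hashes to 2; 2 taken → place at 3.
621 hashes to 2; 2,3 taken → place at 6.
Table: [—, 743, 572, 607, —, —, 621]
Lookup 607: h=2, probe 2,3 → found at 3.

2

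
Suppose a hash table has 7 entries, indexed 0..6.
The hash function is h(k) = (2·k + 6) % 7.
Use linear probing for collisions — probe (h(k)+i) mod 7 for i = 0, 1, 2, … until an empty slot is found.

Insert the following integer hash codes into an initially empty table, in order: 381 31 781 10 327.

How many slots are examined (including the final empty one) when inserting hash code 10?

381: h=5 -> slot 5
31: h=5, probe 5,6 -> slot 6
781: h=0 -> slot 0
10: h=5, probe 5,6,0,1 -> slot 1
327: h=2 -> slot 2
Table: [781, 10, 327, ∅, ∅, 381, 31]

4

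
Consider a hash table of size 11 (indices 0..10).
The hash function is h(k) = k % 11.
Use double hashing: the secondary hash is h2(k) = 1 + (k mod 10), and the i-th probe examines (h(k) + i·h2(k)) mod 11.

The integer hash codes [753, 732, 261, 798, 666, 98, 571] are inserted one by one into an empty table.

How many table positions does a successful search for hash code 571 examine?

Insert 753: h=5, slot 5 empty → index 5.
Insert 732: h=6, slot 6 empty → index 6.
Insert 261: h=8, slot 8 empty → index 8.
Insert 798: h=6, h2=9, slot 6 occupied → index 4.
Insert 666: h=6, h2=7, slot 6 occupied → index 2.
Insert 98: h=10, slot 10 empty → index 10.
Insert 571: h=10, h2=2, slot 10 occupied → index 1.
Table: [_, 571, 666, _, 798, 753, 732, _, 261, _, 98]
Lookup 571: h=10, h2=2, probe 10,1 → found at 1.

2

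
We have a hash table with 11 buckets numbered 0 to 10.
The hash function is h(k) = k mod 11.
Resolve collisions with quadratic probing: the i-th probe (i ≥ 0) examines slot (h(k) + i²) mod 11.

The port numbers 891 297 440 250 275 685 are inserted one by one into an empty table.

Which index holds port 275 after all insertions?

9

891: h=0 → slot 0
297: h=0, probe 0,1 → slot 1
440: h=0, probe 0,1,4 → slot 4
250: h=8 → slot 8
275: h=0, probe 0,1,4,9 → slot 9
685: h=3 → slot 3
Table: [891, 297, —, 685, 440, —, —, —, 250, 275, —]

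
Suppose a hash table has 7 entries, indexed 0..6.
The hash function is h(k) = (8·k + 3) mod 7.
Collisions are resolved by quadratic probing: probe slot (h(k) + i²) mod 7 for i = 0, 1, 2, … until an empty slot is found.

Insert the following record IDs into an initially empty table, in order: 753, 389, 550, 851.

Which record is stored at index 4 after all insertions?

Insert 753: h=0, slot 0 empty → index 0.
Insert 389: h=0, slot 0 occupied → index 1.
Insert 550: h=0, slots 0,1 occupied → index 4.
Insert 851: h=0, slots 0,1,4 occupied → index 2.
Table: [753, 389, 851, ∅, 550, ∅, ∅]

550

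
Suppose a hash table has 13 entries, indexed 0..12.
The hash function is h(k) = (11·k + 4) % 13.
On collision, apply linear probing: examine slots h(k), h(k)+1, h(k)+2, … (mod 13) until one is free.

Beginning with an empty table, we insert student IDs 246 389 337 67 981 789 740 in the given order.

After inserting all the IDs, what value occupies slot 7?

246 hashes to 6; slot 6 is free → place at 6.
389 hashes to 6; 6 taken → place at 7.
337 hashes to 6; 6,7 taken → place at 8.
67 hashes to 0; slot 0 is free → place at 0.
981 hashes to 5; slot 5 is free → place at 5.
789 hashes to 12; slot 12 is free → place at 12.
740 hashes to 6; 6,7,8 taken → place at 9.
Table: [67, ∅, ∅, ∅, ∅, 981, 246, 389, 337, 740, ∅, ∅, 789]

389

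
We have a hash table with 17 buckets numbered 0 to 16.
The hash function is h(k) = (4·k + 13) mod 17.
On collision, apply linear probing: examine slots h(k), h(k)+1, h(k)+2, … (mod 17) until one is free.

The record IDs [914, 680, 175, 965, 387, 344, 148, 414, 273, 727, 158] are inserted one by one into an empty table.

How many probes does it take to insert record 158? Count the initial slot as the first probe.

6

914: h=14 => slot 14
680: h=13 => slot 13
175: h=16 => slot 16
965: h=14, probe 14,15 => slot 15
387: h=14, probe 14,15,16,0 => slot 0
344: h=12 => slot 12
148: h=10 => slot 10
414: h=3 => slot 3
273: h=0, probe 0,1 => slot 1
727: h=14, probe 14,15,16,0,1,2 => slot 2
158: h=16, probe 16,0,1,2,3,4 => slot 4
Table: [387, 273, 727, 414, 158, _, _, _, _, _, 148, _, 344, 680, 914, 965, 175]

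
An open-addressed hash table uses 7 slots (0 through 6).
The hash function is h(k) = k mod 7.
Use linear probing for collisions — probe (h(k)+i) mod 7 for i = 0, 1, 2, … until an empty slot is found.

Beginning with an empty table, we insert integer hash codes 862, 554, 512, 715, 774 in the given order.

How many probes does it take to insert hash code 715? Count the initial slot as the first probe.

862 hashes to 1; slot 1 is free => place at 1.
554 hashes to 1; 1 taken => place at 2.
512 hashes to 1; 1,2 taken => place at 3.
715 hashes to 1; 1,2,3 taken => place at 4.
774 hashes to 4; 4 taken => place at 5.
Table: [-, 862, 554, 512, 715, 774, -]

4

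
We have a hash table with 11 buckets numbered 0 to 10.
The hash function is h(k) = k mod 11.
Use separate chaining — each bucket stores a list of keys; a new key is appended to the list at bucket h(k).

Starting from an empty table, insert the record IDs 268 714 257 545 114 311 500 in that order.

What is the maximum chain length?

Insert 268: h=4, bucket 4 empty -> new chain.
Insert 714: h=10, bucket 10 empty -> new chain.
Insert 257: h=4, bucket 4 nonempty -> append to chain.
Insert 545: h=6, bucket 6 empty -> new chain.
Insert 114: h=4, bucket 4 nonempty -> append to chain.
Insert 311: h=3, bucket 3 empty -> new chain.
Insert 500: h=5, bucket 5 empty -> new chain.
Final buckets:
0: —
1: —
2: —
3: 311
4: 268 -> 257 -> 114
5: 500
6: 545
7: —
8: —
9: —
10: 714

3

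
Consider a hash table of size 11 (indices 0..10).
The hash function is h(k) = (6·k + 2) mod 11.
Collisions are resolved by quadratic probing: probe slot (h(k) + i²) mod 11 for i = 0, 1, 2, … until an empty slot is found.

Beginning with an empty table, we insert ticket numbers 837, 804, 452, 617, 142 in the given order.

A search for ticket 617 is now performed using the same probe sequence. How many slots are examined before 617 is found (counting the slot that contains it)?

4

837: h=8 => slot 8
804: h=8, probe 8,9 => slot 9
452: h=8, probe 8,9,1 => slot 1
617: h=8, probe 8,9,1,6 => slot 6
142: h=7 => slot 7
Table: [—, 452, —, —, —, —, 617, 142, 837, 804, —]
Lookup 617: h=8, probe 8,9,1,6 → found at 6.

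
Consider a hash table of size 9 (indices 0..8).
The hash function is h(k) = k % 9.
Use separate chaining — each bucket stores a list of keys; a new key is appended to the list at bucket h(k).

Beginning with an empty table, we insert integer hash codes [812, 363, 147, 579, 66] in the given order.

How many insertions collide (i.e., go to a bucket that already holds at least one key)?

3

Insert 812: h=2, bucket 2 empty → new chain.
Insert 363: h=3, bucket 3 empty → new chain.
Insert 147: h=3, bucket 3 nonempty → append to chain.
Insert 579: h=3, bucket 3 nonempty → append to chain.
Insert 66: h=3, bucket 3 nonempty → append to chain.
Final buckets:
0: .
1: .
2: 812
3: 363 -> 147 -> 579 -> 66
4: .
5: .
6: .
7: .
8: .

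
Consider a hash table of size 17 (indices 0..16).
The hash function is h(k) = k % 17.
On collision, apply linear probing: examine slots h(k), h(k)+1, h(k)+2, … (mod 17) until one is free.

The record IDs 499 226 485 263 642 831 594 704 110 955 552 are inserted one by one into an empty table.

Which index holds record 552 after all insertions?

11

Insert 499: h=6, slot 6 empty => index 6.
Insert 226: h=5, slot 5 empty => index 5.
Insert 485: h=9, slot 9 empty => index 9.
Insert 263: h=8, slot 8 empty => index 8.
Insert 642: h=13, slot 13 empty => index 13.
Insert 831: h=15, slot 15 empty => index 15.
Insert 594: h=16, slot 16 empty => index 16.
Insert 704: h=7, slot 7 empty => index 7.
Insert 110: h=8, slots 8,9 occupied => index 10.
Insert 955: h=3, slot 3 empty => index 3.
Insert 552: h=8, slots 8,9,10 occupied => index 11.
Table: [—, —, —, 955, —, 226, 499, 704, 263, 485, 110, 552, —, 642, —, 831, 594]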